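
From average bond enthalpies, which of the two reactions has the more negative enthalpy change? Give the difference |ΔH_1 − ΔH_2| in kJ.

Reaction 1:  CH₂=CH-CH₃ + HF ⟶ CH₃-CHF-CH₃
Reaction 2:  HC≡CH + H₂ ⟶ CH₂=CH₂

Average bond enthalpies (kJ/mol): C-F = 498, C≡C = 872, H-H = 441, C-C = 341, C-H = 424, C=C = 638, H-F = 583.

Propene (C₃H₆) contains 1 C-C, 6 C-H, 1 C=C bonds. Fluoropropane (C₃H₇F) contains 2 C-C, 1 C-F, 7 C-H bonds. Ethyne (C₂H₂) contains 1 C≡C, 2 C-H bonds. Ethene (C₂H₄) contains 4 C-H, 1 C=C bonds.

Reaction 2, by 131 kJ

Reaction 1:
  Bonds broken (reactants):
    C-C: 1 × 341 = 341
    C-H: 6 × 424 = 2544
    C=C: 1 × 638 = 638
    H-F: 1 × 583 = 583
    Σ(broken) = 4106 kJ
  Bonds formed (products):
    C-C: 2 × 341 = 682
    C-F: 1 × 498 = 498
    C-H: 7 × 424 = 2968
    Σ(formed) = 4148 kJ
  ΔH_1 = 4106 − 4148 = −42 kJ
Reaction 2:
  Bonds broken (reactants):
    C≡C: 1 × 872 = 872
    C-H: 2 × 424 = 848
    H-H: 1 × 441 = 441
    Σ(broken) = 2161 kJ
  Bonds formed (products):
    C-H: 4 × 424 = 1696
    C=C: 1 × 638 = 638
    Σ(formed) = 2334 kJ
  ΔH_2 = 2161 − 2334 = −173 kJ
ΔH_1 − ΔH_2 = +131 kJ, so reaction 2 has the more negative ΔH; |ΔH_1 − ΔH_2| = 131 kJ.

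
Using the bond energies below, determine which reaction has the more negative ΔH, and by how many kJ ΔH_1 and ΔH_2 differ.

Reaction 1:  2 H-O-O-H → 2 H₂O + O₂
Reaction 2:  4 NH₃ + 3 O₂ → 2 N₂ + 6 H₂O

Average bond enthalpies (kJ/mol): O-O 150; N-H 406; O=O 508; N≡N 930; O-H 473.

Reaction 2, by 932 kJ

Reaction 1:
  Bonds broken (reactants):
    O-H: 4 × 473 = 1892
    O-O: 2 × 150 = 300
    Σ(broken) = 2192 kJ
  Bonds formed (products):
    O-H: 4 × 473 = 1892
    O=O: 1 × 508 = 508
    Σ(formed) = 2400 kJ
  ΔH_1 = 2192 − 2400 = −208 kJ
Reaction 2:
  Bonds broken (reactants):
    N-H: 12 × 406 = 4872
    O=O: 3 × 508 = 1524
    Σ(broken) = 6396 kJ
  Bonds formed (products):
    N≡N: 2 × 930 = 1860
    O-H: 12 × 473 = 5676
    Σ(formed) = 7536 kJ
  ΔH_2 = 6396 − 7536 = −1140 kJ
ΔH_1 − ΔH_2 = +932 kJ, so reaction 2 has the more negative ΔH; |ΔH_1 − ΔH_2| = 932 kJ.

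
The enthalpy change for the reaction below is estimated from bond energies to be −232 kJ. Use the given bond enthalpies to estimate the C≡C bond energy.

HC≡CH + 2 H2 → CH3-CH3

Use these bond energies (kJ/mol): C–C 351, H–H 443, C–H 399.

D(C≡C) ≈ 829 kJ/mol

Let D be the C≡C bond energy.
Σ(broken) = 1×D + 2×399 + 2×443 = 1684 + D
Σ(formed) = 1×351 + 6×399 = 2745
ΔH = Σ(broken) − Σ(formed) = (1684 + D) − (2745) = −1061 + D
Setting this equal to −232 kJ gives D = 829 kJ/mol.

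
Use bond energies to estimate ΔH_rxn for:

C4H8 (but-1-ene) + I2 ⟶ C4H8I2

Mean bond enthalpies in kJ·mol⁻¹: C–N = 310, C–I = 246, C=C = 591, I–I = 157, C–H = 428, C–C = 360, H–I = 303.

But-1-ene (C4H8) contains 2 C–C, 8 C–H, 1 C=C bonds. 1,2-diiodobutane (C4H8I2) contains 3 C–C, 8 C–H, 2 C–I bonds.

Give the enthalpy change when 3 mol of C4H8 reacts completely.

Bonds broken (reactants):
  C–C: 2 × 360 = 720
  C–H: 8 × 428 = 3424
  C=C: 1 × 591 = 591
  I–I: 1 × 157 = 157
  Σ(broken) = 4892 kJ
Bonds formed (products):
  C–C: 3 × 360 = 1080
  C–H: 8 × 428 = 3424
  C–I: 2 × 246 = 492
  Σ(formed) = 4996 kJ
ΔH = Σ(broken) − Σ(formed) = 4892 − 4996 = −104 kJ
For 3× the reaction as written: 3 × (−104) = −312 kJ

ΔH = −312 kJ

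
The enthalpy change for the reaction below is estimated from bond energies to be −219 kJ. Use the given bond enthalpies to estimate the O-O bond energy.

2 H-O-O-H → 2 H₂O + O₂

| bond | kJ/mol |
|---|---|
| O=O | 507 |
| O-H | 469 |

Let D be the O-O bond energy.
Σ(broken) = 4×469 + 2×D = 1876 + 2D
Σ(formed) = 4×469 + 1×507 = 2383
ΔH = Σ(broken) − Σ(formed) = (1876 + 2D) − (2383) = −507 + 2D
Setting this equal to −219 kJ gives 2D = 288, so D = 144 kJ/mol.

D(O-O) ≈ 144 kJ/mol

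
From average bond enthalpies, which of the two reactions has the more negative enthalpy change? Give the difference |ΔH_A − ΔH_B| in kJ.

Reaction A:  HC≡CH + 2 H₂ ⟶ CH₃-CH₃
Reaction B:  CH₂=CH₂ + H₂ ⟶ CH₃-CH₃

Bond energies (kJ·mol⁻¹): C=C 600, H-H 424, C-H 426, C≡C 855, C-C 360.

Reaction A:
  Bonds broken (reactants):
    C≡C: 1 × 855 = 855
    C-H: 2 × 426 = 852
    H-H: 2 × 424 = 848
    Σ(broken) = 2555 kJ
  Bonds formed (products):
    C-C: 1 × 360 = 360
    C-H: 6 × 426 = 2556
    Σ(formed) = 2916 kJ
  ΔH_A = 2555 − 2916 = −361 kJ
Reaction B:
  Bonds broken (reactants):
    C-H: 4 × 426 = 1704
    C=C: 1 × 600 = 600
    H-H: 1 × 424 = 424
    Σ(broken) = 2728 kJ
  Bonds formed (products):
    C-C: 1 × 360 = 360
    C-H: 6 × 426 = 2556
    Σ(formed) = 2916 kJ
  ΔH_B = 2728 − 2916 = −188 kJ
ΔH_A − ΔH_B = −173 kJ, so reaction A has the more negative ΔH; |ΔH_A − ΔH_B| = 173 kJ.

Reaction A, by 173 kJ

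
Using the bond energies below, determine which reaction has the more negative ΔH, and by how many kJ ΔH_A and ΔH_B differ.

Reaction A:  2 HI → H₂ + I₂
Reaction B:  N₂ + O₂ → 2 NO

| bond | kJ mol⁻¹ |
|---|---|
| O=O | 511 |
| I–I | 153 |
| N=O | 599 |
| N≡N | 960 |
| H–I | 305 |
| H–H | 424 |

Reaction A, by 240 kJ

Reaction A:
  Bonds broken (reactants):
    H–I: 2 × 305 = 610
    Σ(broken) = 610 kJ
  Bonds formed (products):
    H–H: 1 × 424 = 424
    I–I: 1 × 153 = 153
    Σ(formed) = 577 kJ
  ΔH_A = 610 − 577 = +33 kJ
Reaction B:
  Bonds broken (reactants):
    N≡N: 1 × 960 = 960
    O=O: 1 × 511 = 511
    Σ(broken) = 1471 kJ
  Bonds formed (products):
    N=O: 2 × 599 = 1198
    Σ(formed) = 1198 kJ
  ΔH_B = 1471 − 1198 = +273 kJ
ΔH_A − ΔH_B = −240 kJ, so reaction A has the more negative ΔH; |ΔH_A − ΔH_B| = 240 kJ.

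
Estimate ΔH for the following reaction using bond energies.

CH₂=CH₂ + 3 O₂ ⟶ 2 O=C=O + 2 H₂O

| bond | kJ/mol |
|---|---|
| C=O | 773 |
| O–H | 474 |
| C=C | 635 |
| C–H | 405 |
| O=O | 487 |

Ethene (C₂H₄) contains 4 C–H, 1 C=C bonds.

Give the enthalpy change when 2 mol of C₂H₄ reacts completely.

Bonds broken (reactants):
  C–H: 4 × 405 = 1620
  C=C: 1 × 635 = 635
  O=O: 3 × 487 = 1461
  Σ(broken) = 3716 kJ
Bonds formed (products):
  C=O: 4 × 773 = 3092
  O–H: 4 × 474 = 1896
  Σ(formed) = 4988 kJ
ΔH = Σ(broken) − Σ(formed) = 3716 − 4988 = −1272 kJ
For 2× the reaction as written: 2 × (−1272) = −2544 kJ

ΔH = −2544 kJ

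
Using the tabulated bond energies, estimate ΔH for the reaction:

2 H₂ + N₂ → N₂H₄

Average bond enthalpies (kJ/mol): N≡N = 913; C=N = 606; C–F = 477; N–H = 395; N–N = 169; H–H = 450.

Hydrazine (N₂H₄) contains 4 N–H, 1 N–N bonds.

ΔH ≈ +64 kJ

Bonds broken (reactants):
  H–H: 2 × 450 = 900
  N≡N: 1 × 913 = 913
  Σ(broken) = 1813 kJ
Bonds formed (products):
  N–H: 4 × 395 = 1580
  N–N: 1 × 169 = 169
  Σ(formed) = 1749 kJ
ΔH = Σ(broken) − Σ(formed) = 1813 − 1749 = +64 kJ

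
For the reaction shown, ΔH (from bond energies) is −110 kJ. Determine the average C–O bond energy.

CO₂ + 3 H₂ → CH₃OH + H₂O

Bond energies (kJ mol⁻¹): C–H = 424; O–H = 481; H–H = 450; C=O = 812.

Let D be the C–O bond energy.
Σ(broken) = 2×812 + 3×450 = 2974
Σ(formed) = 3×424 + 1×D + 3×481 = 2715 + D
ΔH = Σ(broken) − Σ(formed) = (2974) − (2715 + D) = +259 − D
Setting this equal to −110 kJ gives D = 369 kJ/mol.

D(C–O) ≈ 369 kJ/mol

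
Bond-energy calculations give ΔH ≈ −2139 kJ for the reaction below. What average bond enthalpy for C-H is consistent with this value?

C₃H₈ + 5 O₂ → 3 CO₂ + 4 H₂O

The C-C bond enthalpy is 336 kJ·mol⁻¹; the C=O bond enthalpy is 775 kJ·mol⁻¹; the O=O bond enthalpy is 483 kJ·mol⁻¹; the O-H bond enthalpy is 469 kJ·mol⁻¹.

Let D be the C-H bond energy.
Σ(broken) = 2×336 + 8×D + 5×483 = 3087 + 8D
Σ(formed) = 6×775 + 8×469 = 8402
ΔH = Σ(broken) − Σ(formed) = (3087 + 8D) − (8402) = −5315 + 8D
Setting this equal to −2139 kJ gives 8D = 3176, so D = 397 kJ/mol.

D(C-H) ≈ 397 kJ/mol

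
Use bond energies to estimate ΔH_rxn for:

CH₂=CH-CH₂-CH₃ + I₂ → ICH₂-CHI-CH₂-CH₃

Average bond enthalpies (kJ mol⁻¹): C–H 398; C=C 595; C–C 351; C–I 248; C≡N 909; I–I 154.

ΔH ≈ −98 kJ

Bonds broken (reactants):
  C–C: 2 × 351 = 702
  C–H: 8 × 398 = 3184
  C=C: 1 × 595 = 595
  I–I: 1 × 154 = 154
  Σ(broken) = 4635 kJ
Bonds formed (products):
  C–C: 3 × 351 = 1053
  C–H: 8 × 398 = 3184
  C–I: 2 × 248 = 496
  Σ(formed) = 4733 kJ
ΔH = Σ(broken) − Σ(formed) = 4635 − 4733 = −98 kJ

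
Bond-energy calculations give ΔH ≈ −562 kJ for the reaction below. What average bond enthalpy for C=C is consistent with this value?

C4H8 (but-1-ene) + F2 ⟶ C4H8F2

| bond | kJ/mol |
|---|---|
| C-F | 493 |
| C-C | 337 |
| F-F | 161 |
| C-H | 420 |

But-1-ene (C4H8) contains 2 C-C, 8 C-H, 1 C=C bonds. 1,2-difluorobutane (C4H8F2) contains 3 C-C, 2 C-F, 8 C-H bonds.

D(C=C) ≈ 600 kJ/mol

Let D be the C=C bond energy.
Σ(broken) = 2×337 + 8×420 + 1×D + 1×161 = 4195 + D
Σ(formed) = 3×337 + 2×493 + 8×420 = 5357
ΔH = Σ(broken) − Σ(formed) = (4195 + D) − (5357) = −1162 + D
Setting this equal to −562 kJ gives D = 600 kJ/mol.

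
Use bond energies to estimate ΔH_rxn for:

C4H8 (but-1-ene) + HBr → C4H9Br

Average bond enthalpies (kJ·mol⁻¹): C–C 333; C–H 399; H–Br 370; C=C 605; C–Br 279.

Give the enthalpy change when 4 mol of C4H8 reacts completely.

ΔH = −144 kJ

Bonds broken (reactants):
  C–C: 2 × 333 = 666
  C–H: 8 × 399 = 3192
  C=C: 1 × 605 = 605
  H–Br: 1 × 370 = 370
  Σ(broken) = 4833 kJ
Bonds formed (products):
  C–Br: 1 × 279 = 279
  C–C: 3 × 333 = 999
  C–H: 9 × 399 = 3591
  Σ(formed) = 4869 kJ
ΔH = Σ(broken) − Σ(formed) = 4833 − 4869 = −36 kJ
For 4× the reaction as written: 4 × (−36) = −144 kJ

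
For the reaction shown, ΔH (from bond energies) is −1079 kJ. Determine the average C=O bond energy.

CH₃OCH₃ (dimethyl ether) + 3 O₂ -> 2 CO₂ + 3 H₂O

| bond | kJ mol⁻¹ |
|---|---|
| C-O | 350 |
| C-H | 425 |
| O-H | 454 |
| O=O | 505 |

D(C=O) ≈ 780 kJ/mol

Let D be the C=O bond energy.
Σ(broken) = 6×425 + 2×350 + 3×505 = 4765
Σ(formed) = 4×D + 6×454 = 2724 + 4D
ΔH = Σ(broken) − Σ(formed) = (4765) − (2724 + 4D) = +2041 − 4D
Setting this equal to −1079 kJ gives 4D = 3120, so D = 780 kJ/mol.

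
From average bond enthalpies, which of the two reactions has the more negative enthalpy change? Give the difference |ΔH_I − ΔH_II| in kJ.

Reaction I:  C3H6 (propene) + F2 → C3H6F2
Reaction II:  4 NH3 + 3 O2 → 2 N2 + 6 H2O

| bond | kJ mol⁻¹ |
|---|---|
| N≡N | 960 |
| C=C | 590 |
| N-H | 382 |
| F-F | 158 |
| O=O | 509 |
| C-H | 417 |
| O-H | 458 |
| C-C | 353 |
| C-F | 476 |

Reaction II, by 748 kJ

Reaction I:
  Bonds broken (reactants):
    C-C: 1 × 353 = 353
    C-H: 6 × 417 = 2502
    C=C: 1 × 590 = 590
    F-F: 1 × 158 = 158
    Σ(broken) = 3603 kJ
  Bonds formed (products):
    C-C: 2 × 353 = 706
    C-F: 2 × 476 = 952
    C-H: 6 × 417 = 2502
    Σ(formed) = 4160 kJ
  ΔH_I = 3603 − 4160 = −557 kJ
Reaction II:
  Bonds broken (reactants):
    N-H: 12 × 382 = 4584
    O=O: 3 × 509 = 1527
    Σ(broken) = 6111 kJ
  Bonds formed (products):
    N≡N: 2 × 960 = 1920
    O-H: 12 × 458 = 5496
    Σ(formed) = 7416 kJ
  ΔH_II = 6111 − 7416 = −1305 kJ
ΔH_I − ΔH_II = +748 kJ, so reaction II has the more negative ΔH; |ΔH_I − ΔH_II| = 748 kJ.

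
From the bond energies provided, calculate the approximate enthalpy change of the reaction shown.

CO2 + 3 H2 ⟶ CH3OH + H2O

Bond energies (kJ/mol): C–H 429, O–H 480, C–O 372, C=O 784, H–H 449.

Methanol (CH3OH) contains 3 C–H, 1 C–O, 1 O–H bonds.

ΔH ≈ −184 kJ

Bonds broken (reactants):
  C=O: 2 × 784 = 1568
  H–H: 3 × 449 = 1347
  Σ(broken) = 2915 kJ
Bonds formed (products):
  C–H: 3 × 429 = 1287
  C–O: 1 × 372 = 372
  O–H: 3 × 480 = 1440
  Σ(formed) = 3099 kJ
ΔH = Σ(broken) − Σ(formed) = 2915 − 3099 = −184 kJ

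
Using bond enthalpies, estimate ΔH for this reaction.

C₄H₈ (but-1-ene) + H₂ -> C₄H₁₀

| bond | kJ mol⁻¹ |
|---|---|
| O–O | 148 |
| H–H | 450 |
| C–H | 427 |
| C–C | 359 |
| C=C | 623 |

ΔH ≈ −140 kJ

Bonds broken (reactants):
  C–C: 2 × 359 = 718
  C–H: 8 × 427 = 3416
  C=C: 1 × 623 = 623
  H–H: 1 × 450 = 450
  Σ(broken) = 5207 kJ
Bonds formed (products):
  C–C: 3 × 359 = 1077
  C–H: 10 × 427 = 4270
  Σ(formed) = 5347 kJ
ΔH = Σ(broken) − Σ(formed) = 5207 − 5347 = −140 kJ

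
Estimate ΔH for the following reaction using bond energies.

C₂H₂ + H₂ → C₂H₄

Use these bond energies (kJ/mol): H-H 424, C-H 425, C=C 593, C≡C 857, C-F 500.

ΔH ≈ −162 kJ

Bonds broken (reactants):
  C≡C: 1 × 857 = 857
  C-H: 2 × 425 = 850
  H-H: 1 × 424 = 424
  Σ(broken) = 2131 kJ
Bonds formed (products):
  C-H: 4 × 425 = 1700
  C=C: 1 × 593 = 593
  Σ(formed) = 2293 kJ
ΔH = Σ(broken) − Σ(formed) = 2131 − 2293 = −162 kJ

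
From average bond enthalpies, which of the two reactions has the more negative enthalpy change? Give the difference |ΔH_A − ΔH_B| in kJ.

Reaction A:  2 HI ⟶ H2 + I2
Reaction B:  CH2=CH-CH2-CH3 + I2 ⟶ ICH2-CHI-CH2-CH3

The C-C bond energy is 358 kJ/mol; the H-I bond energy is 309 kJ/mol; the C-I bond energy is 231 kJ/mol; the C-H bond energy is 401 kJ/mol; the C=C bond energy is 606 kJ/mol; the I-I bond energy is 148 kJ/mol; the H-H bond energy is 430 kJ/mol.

Reaction A:
  Bonds broken (reactants):
    H-I: 2 × 309 = 618
    Σ(broken) = 618 kJ
  Bonds formed (products):
    H-H: 1 × 430 = 430
    I-I: 1 × 148 = 148
    Σ(formed) = 578 kJ
  ΔH_A = 618 − 578 = +40 kJ
Reaction B:
  Bonds broken (reactants):
    C-C: 2 × 358 = 716
    C-H: 8 × 401 = 3208
    C=C: 1 × 606 = 606
    I-I: 1 × 148 = 148
    Σ(broken) = 4678 kJ
  Bonds formed (products):
    C-C: 3 × 358 = 1074
    C-H: 8 × 401 = 3208
    C-I: 2 × 231 = 462
    Σ(formed) = 4744 kJ
  ΔH_B = 4678 − 4744 = −66 kJ
ΔH_A − ΔH_B = +106 kJ, so reaction B has the more negative ΔH; |ΔH_A − ΔH_B| = 106 kJ.

Reaction B, by 106 kJ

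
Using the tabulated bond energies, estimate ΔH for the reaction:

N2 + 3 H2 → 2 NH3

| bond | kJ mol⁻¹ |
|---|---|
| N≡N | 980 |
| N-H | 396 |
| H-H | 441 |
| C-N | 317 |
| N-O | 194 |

Bonds broken (reactants):
  H-H: 3 × 441 = 1323
  N≡N: 1 × 980 = 980
  Σ(broken) = 2303 kJ
Bonds formed (products):
  N-H: 6 × 396 = 2376
  Σ(formed) = 2376 kJ
ΔH = Σ(broken) − Σ(formed) = 2303 − 2376 = −73 kJ

ΔH ≈ −73 kJ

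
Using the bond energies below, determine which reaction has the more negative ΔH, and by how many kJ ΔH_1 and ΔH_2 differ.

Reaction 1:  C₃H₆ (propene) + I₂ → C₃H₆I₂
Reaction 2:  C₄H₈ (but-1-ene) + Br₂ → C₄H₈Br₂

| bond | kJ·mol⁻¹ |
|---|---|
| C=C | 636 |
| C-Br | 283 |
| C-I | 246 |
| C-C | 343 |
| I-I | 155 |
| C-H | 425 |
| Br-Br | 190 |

Reaction 1:
  Bonds broken (reactants):
    C-C: 1 × 343 = 343
    C-H: 6 × 425 = 2550
    C=C: 1 × 636 = 636
    I-I: 1 × 155 = 155
    Σ(broken) = 3684 kJ
  Bonds formed (products):
    C-C: 2 × 343 = 686
    C-H: 6 × 425 = 2550
    C-I: 2 × 246 = 492
    Σ(formed) = 3728 kJ
  ΔH_1 = 3684 − 3728 = −44 kJ
Reaction 2:
  Bonds broken (reactants):
    Br-Br: 1 × 190 = 190
    C-C: 2 × 343 = 686
    C-H: 8 × 425 = 3400
    C=C: 1 × 636 = 636
    Σ(broken) = 4912 kJ
  Bonds formed (products):
    C-Br: 2 × 283 = 566
    C-C: 3 × 343 = 1029
    C-H: 8 × 425 = 3400
    Σ(formed) = 4995 kJ
  ΔH_2 = 4912 − 4995 = −83 kJ
ΔH_1 − ΔH_2 = +39 kJ, so reaction 2 has the more negative ΔH; |ΔH_1 − ΔH_2| = 39 kJ.

Reaction 2, by 39 kJ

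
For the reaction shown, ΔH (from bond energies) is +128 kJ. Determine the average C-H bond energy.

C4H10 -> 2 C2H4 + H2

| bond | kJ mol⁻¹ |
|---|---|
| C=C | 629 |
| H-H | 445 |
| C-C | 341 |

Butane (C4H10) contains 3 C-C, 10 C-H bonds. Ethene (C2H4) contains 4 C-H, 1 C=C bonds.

Let D be the C-H bond energy.
Σ(broken) = 3×341 + 10×D = 1023 + 10D
Σ(formed) = 8×D + 2×629 + 1×445 = 1703 + 8D
ΔH = Σ(broken) − Σ(formed) = (1023 + 10D) − (1703 + 8D) = −680 + 2D
Setting this equal to +128 kJ gives 2D = 808, so D = 404 kJ/mol.

D(C-H) ≈ 404 kJ/mol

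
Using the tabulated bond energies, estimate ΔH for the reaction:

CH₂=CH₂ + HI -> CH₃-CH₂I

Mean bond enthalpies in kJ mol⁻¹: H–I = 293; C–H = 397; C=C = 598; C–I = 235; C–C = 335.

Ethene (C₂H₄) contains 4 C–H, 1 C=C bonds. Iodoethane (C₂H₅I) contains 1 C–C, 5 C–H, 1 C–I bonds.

ΔH ≈ −76 kJ

Bonds broken (reactants):
  C–H: 4 × 397 = 1588
  C=C: 1 × 598 = 598
  H–I: 1 × 293 = 293
  Σ(broken) = 2479 kJ
Bonds formed (products):
  C–C: 1 × 335 = 335
  C–H: 5 × 397 = 1985
  C–I: 1 × 235 = 235
  Σ(formed) = 2555 kJ
ΔH = Σ(broken) − Σ(formed) = 2479 − 2555 = −76 kJ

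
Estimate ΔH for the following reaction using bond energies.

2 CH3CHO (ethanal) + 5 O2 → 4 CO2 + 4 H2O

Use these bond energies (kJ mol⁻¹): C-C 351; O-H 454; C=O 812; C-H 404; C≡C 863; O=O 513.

Bonds broken (reactants):
  C-C: 2 × 351 = 702
  C-H: 8 × 404 = 3232
  C=O: 2 × 812 = 1624
  O=O: 5 × 513 = 2565
  Σ(broken) = 8123 kJ
Bonds formed (products):
  C=O: 8 × 812 = 6496
  O-H: 8 × 454 = 3632
  Σ(formed) = 10128 kJ
ΔH = Σ(broken) − Σ(formed) = 8123 − 10128 = −2005 kJ

ΔH ≈ −2005 kJ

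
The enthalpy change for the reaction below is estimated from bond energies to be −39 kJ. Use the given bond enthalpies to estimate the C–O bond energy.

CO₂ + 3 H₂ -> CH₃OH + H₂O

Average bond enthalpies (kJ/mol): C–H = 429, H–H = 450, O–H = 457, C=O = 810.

Let D be the C–O bond energy.
Σ(broken) = 2×810 + 3×450 = 2970
Σ(formed) = 3×429 + 1×D + 3×457 = 2658 + D
ΔH = Σ(broken) − Σ(formed) = (2970) − (2658 + D) = +312 − D
Setting this equal to −39 kJ gives D = 351 kJ/mol.

D(C–O) ≈ 351 kJ/mol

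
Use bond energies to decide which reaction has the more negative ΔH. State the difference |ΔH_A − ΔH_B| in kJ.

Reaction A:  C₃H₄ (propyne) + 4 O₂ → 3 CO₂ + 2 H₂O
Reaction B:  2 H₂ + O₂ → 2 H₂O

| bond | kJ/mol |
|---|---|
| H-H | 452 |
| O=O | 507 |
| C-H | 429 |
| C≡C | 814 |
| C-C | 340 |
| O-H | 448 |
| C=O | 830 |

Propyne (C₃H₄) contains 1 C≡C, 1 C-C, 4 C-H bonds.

Reaction A, by 1493 kJ

Reaction A:
  Bonds broken (reactants):
    C≡C: 1 × 814 = 814
    C-C: 1 × 340 = 340
    C-H: 4 × 429 = 1716
    O=O: 4 × 507 = 2028
    Σ(broken) = 4898 kJ
  Bonds formed (products):
    C=O: 6 × 830 = 4980
    O-H: 4 × 448 = 1792
    Σ(formed) = 6772 kJ
  ΔH_A = 4898 − 6772 = −1874 kJ
Reaction B:
  Bonds broken (reactants):
    H-H: 2 × 452 = 904
    O=O: 1 × 507 = 507
    Σ(broken) = 1411 kJ
  Bonds formed (products):
    O-H: 4 × 448 = 1792
    Σ(formed) = 1792 kJ
  ΔH_B = 1411 − 1792 = −381 kJ
ΔH_A − ΔH_B = −1493 kJ, so reaction A has the more negative ΔH; |ΔH_A − ΔH_B| = 1493 kJ.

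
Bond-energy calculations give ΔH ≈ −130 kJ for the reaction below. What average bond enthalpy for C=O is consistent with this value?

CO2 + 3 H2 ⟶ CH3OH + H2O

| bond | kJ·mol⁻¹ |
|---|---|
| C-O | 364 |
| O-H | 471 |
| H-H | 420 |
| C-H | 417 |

Let D be the C=O bond energy.
Σ(broken) = 2×D + 3×420 = 1260 + 2D
Σ(formed) = 3×417 + 1×364 + 3×471 = 3028
ΔH = Σ(broken) − Σ(formed) = (1260 + 2D) − (3028) = −1768 + 2D
Setting this equal to −130 kJ gives 2D = 1638, so D = 819 kJ/mol.

D(C=O) ≈ 819 kJ/mol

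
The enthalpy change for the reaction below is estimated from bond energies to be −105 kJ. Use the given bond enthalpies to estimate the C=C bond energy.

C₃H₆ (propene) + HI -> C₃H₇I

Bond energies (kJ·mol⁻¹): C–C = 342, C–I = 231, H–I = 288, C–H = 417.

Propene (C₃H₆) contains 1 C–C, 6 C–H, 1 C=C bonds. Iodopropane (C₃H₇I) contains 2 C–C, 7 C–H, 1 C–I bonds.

Let D be the C=C bond energy.
Σ(broken) = 1×342 + 6×417 + 1×D + 1×288 = 3132 + D
Σ(formed) = 2×342 + 7×417 + 1×231 = 3834
ΔH = Σ(broken) − Σ(formed) = (3132 + D) − (3834) = −702 + D
Setting this equal to −105 kJ gives D = 597 kJ/mol.

D(C=C) ≈ 597 kJ/mol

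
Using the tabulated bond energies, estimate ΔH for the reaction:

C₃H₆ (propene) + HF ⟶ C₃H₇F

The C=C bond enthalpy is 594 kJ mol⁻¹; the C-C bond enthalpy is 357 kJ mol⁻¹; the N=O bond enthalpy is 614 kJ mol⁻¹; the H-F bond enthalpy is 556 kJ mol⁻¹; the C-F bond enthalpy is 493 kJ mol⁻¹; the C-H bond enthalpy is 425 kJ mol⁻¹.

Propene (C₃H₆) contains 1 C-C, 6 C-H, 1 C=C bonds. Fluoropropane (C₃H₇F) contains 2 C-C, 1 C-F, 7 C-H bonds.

ΔH ≈ −125 kJ

Bonds broken (reactants):
  C-C: 1 × 357 = 357
  C-H: 6 × 425 = 2550
  C=C: 1 × 594 = 594
  H-F: 1 × 556 = 556
  Σ(broken) = 4057 kJ
Bonds formed (products):
  C-C: 2 × 357 = 714
  C-F: 1 × 493 = 493
  C-H: 7 × 425 = 2975
  Σ(formed) = 4182 kJ
ΔH = Σ(broken) − Σ(formed) = 4057 − 4182 = −125 kJ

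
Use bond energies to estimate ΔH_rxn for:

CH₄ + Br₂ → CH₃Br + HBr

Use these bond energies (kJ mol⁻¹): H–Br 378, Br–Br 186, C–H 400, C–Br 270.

ΔH ≈ −62 kJ

Bonds broken (reactants):
  Br–Br: 1 × 186 = 186
  C–H: 4 × 400 = 1600
  Σ(broken) = 1786 kJ
Bonds formed (products):
  C–Br: 1 × 270 = 270
  C–H: 3 × 400 = 1200
  H–Br: 1 × 378 = 378
  Σ(formed) = 1848 kJ
ΔH = Σ(broken) − Σ(formed) = 1786 − 1848 = −62 kJ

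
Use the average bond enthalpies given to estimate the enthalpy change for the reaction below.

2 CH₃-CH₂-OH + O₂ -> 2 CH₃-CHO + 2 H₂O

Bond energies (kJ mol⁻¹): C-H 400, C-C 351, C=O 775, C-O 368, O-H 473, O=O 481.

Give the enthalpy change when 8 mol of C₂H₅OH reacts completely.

ΔH = −1916 kJ

Bonds broken (reactants):
  C-C: 2 × 351 = 702
  C-H: 10 × 400 = 4000
  C-O: 2 × 368 = 736
  O-H: 2 × 473 = 946
  O=O: 1 × 481 = 481
  Σ(broken) = 6865 kJ
Bonds formed (products):
  C-C: 2 × 351 = 702
  C-H: 8 × 400 = 3200
  C=O: 2 × 775 = 1550
  O-H: 4 × 473 = 1892
  Σ(formed) = 7344 kJ
ΔH = Σ(broken) − Σ(formed) = 6865 − 7344 = −479 kJ
For 4× the reaction as written: 4 × (−479) = −1916 kJ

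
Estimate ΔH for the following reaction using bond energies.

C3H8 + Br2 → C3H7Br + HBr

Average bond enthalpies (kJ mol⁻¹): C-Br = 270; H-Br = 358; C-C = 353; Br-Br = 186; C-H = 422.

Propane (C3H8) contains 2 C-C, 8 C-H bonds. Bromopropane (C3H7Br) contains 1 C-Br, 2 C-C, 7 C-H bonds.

ΔH ≈ −20 kJ

Bonds broken (reactants):
  Br-Br: 1 × 186 = 186
  C-C: 2 × 353 = 706
  C-H: 8 × 422 = 3376
  Σ(broken) = 4268 kJ
Bonds formed (products):
  C-Br: 1 × 270 = 270
  C-C: 2 × 353 = 706
  C-H: 7 × 422 = 2954
  H-Br: 1 × 358 = 358
  Σ(formed) = 4288 kJ
ΔH = Σ(broken) − Σ(formed) = 4268 − 4288 = −20 kJ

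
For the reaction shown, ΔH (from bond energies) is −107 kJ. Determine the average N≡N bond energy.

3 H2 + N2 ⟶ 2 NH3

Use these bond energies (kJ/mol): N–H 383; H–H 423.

D(N≡N) ≈ 922 kJ/mol

Let D be the N≡N bond energy.
Σ(broken) = 3×423 + 1×D = 1269 + D
Σ(formed) = 6×383 = 2298
ΔH = Σ(broken) − Σ(formed) = (1269 + D) − (2298) = −1029 + D
Setting this equal to −107 kJ gives D = 922 kJ/mol.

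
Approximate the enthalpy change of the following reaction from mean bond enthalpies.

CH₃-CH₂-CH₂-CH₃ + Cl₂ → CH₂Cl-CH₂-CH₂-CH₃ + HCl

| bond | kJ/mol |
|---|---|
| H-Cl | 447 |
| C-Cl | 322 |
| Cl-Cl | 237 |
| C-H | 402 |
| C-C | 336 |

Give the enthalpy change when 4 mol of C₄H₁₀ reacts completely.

ΔH = −520 kJ

Bonds broken (reactants):
  C-C: 3 × 336 = 1008
  C-H: 10 × 402 = 4020
  Cl-Cl: 1 × 237 = 237
  Σ(broken) = 5265 kJ
Bonds formed (products):
  C-C: 3 × 336 = 1008
  C-Cl: 1 × 322 = 322
  C-H: 9 × 402 = 3618
  H-Cl: 1 × 447 = 447
  Σ(formed) = 5395 kJ
ΔH = Σ(broken) − Σ(formed) = 5265 − 5395 = −130 kJ
For 4× the reaction as written: 4 × (−130) = −520 kJ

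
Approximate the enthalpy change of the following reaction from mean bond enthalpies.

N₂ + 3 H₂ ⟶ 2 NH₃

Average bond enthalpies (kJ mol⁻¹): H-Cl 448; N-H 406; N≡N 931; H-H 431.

ΔH ≈ −212 kJ

Bonds broken (reactants):
  H-H: 3 × 431 = 1293
  N≡N: 1 × 931 = 931
  Σ(broken) = 2224 kJ
Bonds formed (products):
  N-H: 6 × 406 = 2436
  Σ(formed) = 2436 kJ
ΔH = Σ(broken) − Σ(formed) = 2224 − 2436 = −212 kJ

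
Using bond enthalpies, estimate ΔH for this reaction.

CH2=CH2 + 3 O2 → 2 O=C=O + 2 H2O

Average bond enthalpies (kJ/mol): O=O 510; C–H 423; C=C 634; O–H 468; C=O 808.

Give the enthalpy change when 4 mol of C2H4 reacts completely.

Bonds broken (reactants):
  C–H: 4 × 423 = 1692
  C=C: 1 × 634 = 634
  O=O: 3 × 510 = 1530
  Σ(broken) = 3856 kJ
Bonds formed (products):
  C=O: 4 × 808 = 3232
  O–H: 4 × 468 = 1872
  Σ(formed) = 5104 kJ
ΔH = Σ(broken) − Σ(formed) = 3856 − 5104 = −1248 kJ
For 4× the reaction as written: 4 × (−1248) = −4992 kJ

ΔH = −4992 kJ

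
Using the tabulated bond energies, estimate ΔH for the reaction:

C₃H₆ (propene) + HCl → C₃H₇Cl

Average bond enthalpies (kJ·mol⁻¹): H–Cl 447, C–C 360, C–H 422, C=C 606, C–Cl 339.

Bonds broken (reactants):
  C–C: 1 × 360 = 360
  C–H: 6 × 422 = 2532
  C=C: 1 × 606 = 606
  H–Cl: 1 × 447 = 447
  Σ(broken) = 3945 kJ
Bonds formed (products):
  C–C: 2 × 360 = 720
  C–Cl: 1 × 339 = 339
  C–H: 7 × 422 = 2954
  Σ(formed) = 4013 kJ
ΔH = Σ(broken) − Σ(formed) = 3945 − 4013 = −68 kJ

ΔH ≈ −68 kJ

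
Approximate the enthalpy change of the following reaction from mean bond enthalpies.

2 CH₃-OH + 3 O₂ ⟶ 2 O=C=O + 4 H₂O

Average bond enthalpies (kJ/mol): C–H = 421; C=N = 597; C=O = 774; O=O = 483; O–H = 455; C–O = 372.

Bonds broken (reactants):
  C–H: 6 × 421 = 2526
  C–O: 2 × 372 = 744
  O–H: 2 × 455 = 910
  O=O: 3 × 483 = 1449
  Σ(broken) = 5629 kJ
Bonds formed (products):
  C=O: 4 × 774 = 3096
  O–H: 8 × 455 = 3640
  Σ(formed) = 6736 kJ
ΔH = Σ(broken) − Σ(formed) = 5629 − 6736 = −1107 kJ

ΔH ≈ −1107 kJ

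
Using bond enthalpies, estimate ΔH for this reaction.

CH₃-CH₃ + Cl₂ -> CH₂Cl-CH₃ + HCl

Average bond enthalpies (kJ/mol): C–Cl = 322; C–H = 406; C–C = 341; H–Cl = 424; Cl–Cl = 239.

Bonds broken (reactants):
  C–C: 1 × 341 = 341
  C–H: 6 × 406 = 2436
  Cl–Cl: 1 × 239 = 239
  Σ(broken) = 3016 kJ
Bonds formed (products):
  C–C: 1 × 341 = 341
  C–Cl: 1 × 322 = 322
  C–H: 5 × 406 = 2030
  H–Cl: 1 × 424 = 424
  Σ(formed) = 3117 kJ
ΔH = Σ(broken) − Σ(formed) = 3016 − 3117 = −101 kJ

ΔH ≈ −101 kJ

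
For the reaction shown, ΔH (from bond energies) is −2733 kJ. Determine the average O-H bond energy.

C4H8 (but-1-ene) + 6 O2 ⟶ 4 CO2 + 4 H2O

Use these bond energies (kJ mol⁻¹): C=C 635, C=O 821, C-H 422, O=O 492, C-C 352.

D(O-H) ≈ 479 kJ/mol

Let D be the O-H bond energy.
Σ(broken) = 2×352 + 8×422 + 1×635 + 6×492 = 7667
Σ(formed) = 8×821 + 8×D = 6568 + 8D
ΔH = Σ(broken) − Σ(formed) = (7667) − (6568 + 8D) = +1099 − 8D
Setting this equal to −2733 kJ gives 8D = 3832, so D = 479 kJ/mol.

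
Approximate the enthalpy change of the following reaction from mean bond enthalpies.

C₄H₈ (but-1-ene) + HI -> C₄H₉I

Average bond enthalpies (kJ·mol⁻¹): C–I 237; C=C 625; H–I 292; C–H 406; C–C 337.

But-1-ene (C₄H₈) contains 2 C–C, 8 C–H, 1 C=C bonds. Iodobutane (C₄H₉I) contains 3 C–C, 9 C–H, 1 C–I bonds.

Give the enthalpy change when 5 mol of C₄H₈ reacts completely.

Bonds broken (reactants):
  C–C: 2 × 337 = 674
  C–H: 8 × 406 = 3248
  C=C: 1 × 625 = 625
  H–I: 1 × 292 = 292
  Σ(broken) = 4839 kJ
Bonds formed (products):
  C–C: 3 × 337 = 1011
  C–H: 9 × 406 = 3654
  C–I: 1 × 237 = 237
  Σ(formed) = 4902 kJ
ΔH = Σ(broken) − Σ(formed) = 4839 − 4902 = −63 kJ
For 5× the reaction as written: 5 × (−63) = −315 kJ

ΔH = −315 kJ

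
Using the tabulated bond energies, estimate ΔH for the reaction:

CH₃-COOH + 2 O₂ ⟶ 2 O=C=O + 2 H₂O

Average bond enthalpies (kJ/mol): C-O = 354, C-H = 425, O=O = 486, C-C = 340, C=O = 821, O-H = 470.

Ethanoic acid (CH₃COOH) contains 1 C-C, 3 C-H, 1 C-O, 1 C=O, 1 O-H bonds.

ΔH ≈ −932 kJ

Bonds broken (reactants):
  C-C: 1 × 340 = 340
  C-H: 3 × 425 = 1275
  C-O: 1 × 354 = 354
  C=O: 1 × 821 = 821
  O-H: 1 × 470 = 470
  O=O: 2 × 486 = 972
  Σ(broken) = 4232 kJ
Bonds formed (products):
  C=O: 4 × 821 = 3284
  O-H: 4 × 470 = 1880
  Σ(formed) = 5164 kJ
ΔH = Σ(broken) − Σ(formed) = 4232 − 5164 = −932 kJ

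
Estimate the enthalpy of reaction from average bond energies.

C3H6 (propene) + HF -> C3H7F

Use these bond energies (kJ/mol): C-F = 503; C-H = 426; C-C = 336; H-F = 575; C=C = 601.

ΔH ≈ −89 kJ

Bonds broken (reactants):
  C-C: 1 × 336 = 336
  C-H: 6 × 426 = 2556
  C=C: 1 × 601 = 601
  H-F: 1 × 575 = 575
  Σ(broken) = 4068 kJ
Bonds formed (products):
  C-C: 2 × 336 = 672
  C-F: 1 × 503 = 503
  C-H: 7 × 426 = 2982
  Σ(formed) = 4157 kJ
ΔH = Σ(broken) − Σ(formed) = 4068 − 4157 = −89 kJ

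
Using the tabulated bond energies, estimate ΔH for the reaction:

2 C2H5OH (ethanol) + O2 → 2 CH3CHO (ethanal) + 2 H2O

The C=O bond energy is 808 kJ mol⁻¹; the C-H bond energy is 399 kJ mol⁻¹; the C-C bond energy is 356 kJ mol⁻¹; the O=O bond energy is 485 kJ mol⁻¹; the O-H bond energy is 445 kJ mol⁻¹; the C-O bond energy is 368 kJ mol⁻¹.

Bonds broken (reactants):
  C-C: 2 × 356 = 712
  C-H: 10 × 399 = 3990
  C-O: 2 × 368 = 736
  O-H: 2 × 445 = 890
  O=O: 1 × 485 = 485
  Σ(broken) = 6813 kJ
Bonds formed (products):
  C-C: 2 × 356 = 712
  C-H: 8 × 399 = 3192
  C=O: 2 × 808 = 1616
  O-H: 4 × 445 = 1780
  Σ(formed) = 7300 kJ
ΔH = Σ(broken) − Σ(formed) = 6813 − 7300 = −487 kJ

ΔH ≈ −487 kJ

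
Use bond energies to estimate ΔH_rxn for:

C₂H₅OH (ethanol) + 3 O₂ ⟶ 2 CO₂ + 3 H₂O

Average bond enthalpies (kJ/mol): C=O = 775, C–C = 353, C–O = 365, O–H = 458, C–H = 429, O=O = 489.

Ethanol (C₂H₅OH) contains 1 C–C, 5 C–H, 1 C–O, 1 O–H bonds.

ΔH ≈ −1060 kJ

Bonds broken (reactants):
  C–C: 1 × 353 = 353
  C–H: 5 × 429 = 2145
  C–O: 1 × 365 = 365
  O–H: 1 × 458 = 458
  O=O: 3 × 489 = 1467
  Σ(broken) = 4788 kJ
Bonds formed (products):
  C=O: 4 × 775 = 3100
  O–H: 6 × 458 = 2748
  Σ(formed) = 5848 kJ
ΔH = Σ(broken) − Σ(formed) = 4788 − 5848 = −1060 kJ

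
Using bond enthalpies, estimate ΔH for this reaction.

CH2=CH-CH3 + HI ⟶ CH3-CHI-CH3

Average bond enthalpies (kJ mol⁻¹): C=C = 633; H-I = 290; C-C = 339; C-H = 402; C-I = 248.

ΔH ≈ −66 kJ

Bonds broken (reactants):
  C-C: 1 × 339 = 339
  C-H: 6 × 402 = 2412
  C=C: 1 × 633 = 633
  H-I: 1 × 290 = 290
  Σ(broken) = 3674 kJ
Bonds formed (products):
  C-C: 2 × 339 = 678
  C-H: 7 × 402 = 2814
  C-I: 1 × 248 = 248
  Σ(formed) = 3740 kJ
ΔH = Σ(broken) − Σ(formed) = 3674 − 3740 = −66 kJ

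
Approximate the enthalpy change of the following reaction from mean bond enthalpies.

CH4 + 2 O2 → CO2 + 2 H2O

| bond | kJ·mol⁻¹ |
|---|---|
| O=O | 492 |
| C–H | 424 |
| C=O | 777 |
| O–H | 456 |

Bonds broken (reactants):
  C–H: 4 × 424 = 1696
  O=O: 2 × 492 = 984
  Σ(broken) = 2680 kJ
Bonds formed (products):
  C=O: 2 × 777 = 1554
  O–H: 4 × 456 = 1824
  Σ(formed) = 3378 kJ
ΔH = Σ(broken) − Σ(formed) = 2680 − 3378 = −698 kJ

ΔH ≈ −698 kJ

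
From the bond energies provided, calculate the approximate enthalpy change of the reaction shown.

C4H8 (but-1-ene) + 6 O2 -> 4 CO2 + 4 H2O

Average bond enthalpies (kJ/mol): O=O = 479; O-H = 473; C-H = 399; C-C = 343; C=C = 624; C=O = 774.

Bonds broken (reactants):
  C-C: 2 × 343 = 686
  C-H: 8 × 399 = 3192
  C=C: 1 × 624 = 624
  O=O: 6 × 479 = 2874
  Σ(broken) = 7376 kJ
Bonds formed (products):
  C=O: 8 × 774 = 6192
  O-H: 8 × 473 = 3784
  Σ(formed) = 9976 kJ
ΔH = Σ(broken) − Σ(formed) = 7376 − 9976 = −2600 kJ

ΔH ≈ −2600 kJ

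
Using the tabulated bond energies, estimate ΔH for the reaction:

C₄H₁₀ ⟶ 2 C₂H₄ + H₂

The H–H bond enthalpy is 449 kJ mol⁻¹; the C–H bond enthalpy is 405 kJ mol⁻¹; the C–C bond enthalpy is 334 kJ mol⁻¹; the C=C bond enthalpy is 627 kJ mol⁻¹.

ΔH ≈ +109 kJ

Bonds broken (reactants):
  C–C: 3 × 334 = 1002
  C–H: 10 × 405 = 4050
  Σ(broken) = 5052 kJ
Bonds formed (products):
  C–H: 8 × 405 = 3240
  C=C: 2 × 627 = 1254
  H–H: 1 × 449 = 449
  Σ(formed) = 4943 kJ
ΔH = Σ(broken) − Σ(formed) = 5052 − 4943 = +109 kJ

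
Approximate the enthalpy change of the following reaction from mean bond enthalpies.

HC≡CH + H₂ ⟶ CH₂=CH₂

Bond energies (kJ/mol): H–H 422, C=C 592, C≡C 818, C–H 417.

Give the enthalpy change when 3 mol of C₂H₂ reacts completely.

ΔH = −558 kJ

Bonds broken (reactants):
  C≡C: 1 × 818 = 818
  C–H: 2 × 417 = 834
  H–H: 1 × 422 = 422
  Σ(broken) = 2074 kJ
Bonds formed (products):
  C–H: 4 × 417 = 1668
  C=C: 1 × 592 = 592
  Σ(formed) = 2260 kJ
ΔH = Σ(broken) − Σ(formed) = 2074 − 2260 = −186 kJ
For 3× the reaction as written: 3 × (−186) = −558 kJ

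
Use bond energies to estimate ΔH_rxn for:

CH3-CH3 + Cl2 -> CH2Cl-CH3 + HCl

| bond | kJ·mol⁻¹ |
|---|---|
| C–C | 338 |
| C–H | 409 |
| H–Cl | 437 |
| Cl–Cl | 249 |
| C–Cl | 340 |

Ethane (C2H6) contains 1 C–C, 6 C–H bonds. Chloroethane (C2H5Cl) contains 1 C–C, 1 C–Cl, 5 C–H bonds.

Bonds broken (reactants):
  C–C: 1 × 338 = 338
  C–H: 6 × 409 = 2454
  Cl–Cl: 1 × 249 = 249
  Σ(broken) = 3041 kJ
Bonds formed (products):
  C–C: 1 × 338 = 338
  C–Cl: 1 × 340 = 340
  C–H: 5 × 409 = 2045
  H–Cl: 1 × 437 = 437
  Σ(formed) = 3160 kJ
ΔH = Σ(broken) − Σ(formed) = 3041 − 3160 = −119 kJ

ΔH ≈ −119 kJ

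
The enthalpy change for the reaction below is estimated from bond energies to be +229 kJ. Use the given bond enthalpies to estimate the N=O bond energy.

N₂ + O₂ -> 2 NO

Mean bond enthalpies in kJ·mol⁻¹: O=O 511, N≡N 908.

D(N=O) ≈ 595 kJ/mol

Let D be the N=O bond energy.
Σ(broken) = 1×908 + 1×511 = 1419
Σ(formed) = 2×D = 2D
ΔH = Σ(broken) − Σ(formed) = (1419) − (2D) = +1419 − 2D
Setting this equal to +229 kJ gives 2D = 1190, so D = 595 kJ/mol.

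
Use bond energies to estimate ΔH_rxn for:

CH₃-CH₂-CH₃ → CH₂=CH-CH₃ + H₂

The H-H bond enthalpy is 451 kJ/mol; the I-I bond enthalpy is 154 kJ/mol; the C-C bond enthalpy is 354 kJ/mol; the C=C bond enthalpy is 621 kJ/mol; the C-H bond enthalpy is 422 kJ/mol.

ΔH ≈ +126 kJ

Bonds broken (reactants):
  C-C: 2 × 354 = 708
  C-H: 8 × 422 = 3376
  Σ(broken) = 4084 kJ
Bonds formed (products):
  C-C: 1 × 354 = 354
  C-H: 6 × 422 = 2532
  C=C: 1 × 621 = 621
  H-H: 1 × 451 = 451
  Σ(formed) = 3958 kJ
ΔH = Σ(broken) − Σ(formed) = 4084 − 3958 = +126 kJ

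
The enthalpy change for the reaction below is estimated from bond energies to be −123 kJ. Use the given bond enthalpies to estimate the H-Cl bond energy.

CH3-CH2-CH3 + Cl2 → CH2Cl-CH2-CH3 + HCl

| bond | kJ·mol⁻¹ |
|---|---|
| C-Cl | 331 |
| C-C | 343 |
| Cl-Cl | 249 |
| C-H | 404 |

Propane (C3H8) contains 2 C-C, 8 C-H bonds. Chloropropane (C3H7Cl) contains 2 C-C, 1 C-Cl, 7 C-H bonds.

Let D be the H-Cl bond energy.
Σ(broken) = 2×343 + 8×404 + 1×249 = 4167
Σ(formed) = 2×343 + 1×331 + 7×404 + 1×D = 3845 + D
ΔH = Σ(broken) − Σ(formed) = (4167) − (3845 + D) = +322 − D
Setting this equal to −123 kJ gives D = 445 kJ/mol.

D(H-Cl) ≈ 445 kJ/mol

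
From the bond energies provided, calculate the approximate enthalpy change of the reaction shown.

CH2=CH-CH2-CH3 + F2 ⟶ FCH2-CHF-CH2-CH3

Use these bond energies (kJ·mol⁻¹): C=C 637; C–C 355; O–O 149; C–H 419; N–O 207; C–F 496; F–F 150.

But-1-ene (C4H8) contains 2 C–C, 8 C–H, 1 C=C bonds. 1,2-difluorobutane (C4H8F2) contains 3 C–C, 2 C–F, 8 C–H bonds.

ΔH ≈ −560 kJ

Bonds broken (reactants):
  C–C: 2 × 355 = 710
  C–H: 8 × 419 = 3352
  C=C: 1 × 637 = 637
  F–F: 1 × 150 = 150
  Σ(broken) = 4849 kJ
Bonds formed (products):
  C–C: 3 × 355 = 1065
  C–F: 2 × 496 = 992
  C–H: 8 × 419 = 3352
  Σ(formed) = 5409 kJ
ΔH = Σ(broken) − Σ(formed) = 4849 − 5409 = −560 kJ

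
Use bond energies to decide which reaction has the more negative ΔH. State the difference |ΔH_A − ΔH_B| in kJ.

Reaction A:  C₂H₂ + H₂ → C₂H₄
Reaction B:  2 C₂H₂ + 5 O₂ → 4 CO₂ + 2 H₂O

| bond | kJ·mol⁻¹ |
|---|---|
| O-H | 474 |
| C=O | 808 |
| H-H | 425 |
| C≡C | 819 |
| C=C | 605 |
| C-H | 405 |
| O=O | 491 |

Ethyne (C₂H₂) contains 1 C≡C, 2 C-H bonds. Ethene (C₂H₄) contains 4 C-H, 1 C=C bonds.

Reaction A:
  Bonds broken (reactants):
    C≡C: 1 × 819 = 819
    C-H: 2 × 405 = 810
    H-H: 1 × 425 = 425
    Σ(broken) = 2054 kJ
  Bonds formed (products):
    C-H: 4 × 405 = 1620
    C=C: 1 × 605 = 605
    Σ(formed) = 2225 kJ
  ΔH_A = 2054 − 2225 = −171 kJ
Reaction B:
  Bonds broken (reactants):
    C≡C: 2 × 819 = 1638
    C-H: 4 × 405 = 1620
    O=O: 5 × 491 = 2455
    Σ(broken) = 5713 kJ
  Bonds formed (products):
    C=O: 8 × 808 = 6464
    O-H: 4 × 474 = 1896
    Σ(formed) = 8360 kJ
  ΔH_B = 5713 − 8360 = −2647 kJ
ΔH_A − ΔH_B = +2476 kJ, so reaction B has the more negative ΔH; |ΔH_A − ΔH_B| = 2476 kJ.

Reaction B, by 2476 kJ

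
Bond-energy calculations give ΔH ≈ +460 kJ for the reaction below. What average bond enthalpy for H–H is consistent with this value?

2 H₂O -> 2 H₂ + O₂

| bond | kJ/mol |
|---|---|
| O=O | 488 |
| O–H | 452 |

Let D be the H–H bond energy.
Σ(broken) = 4×452 = 1808
Σ(formed) = 2×D + 1×488 = 488 + 2D
ΔH = Σ(broken) − Σ(formed) = (1808) − (488 + 2D) = +1320 − 2D
Setting this equal to +460 kJ gives 2D = 860, so D = 430 kJ/mol.

D(H–H) ≈ 430 kJ/mol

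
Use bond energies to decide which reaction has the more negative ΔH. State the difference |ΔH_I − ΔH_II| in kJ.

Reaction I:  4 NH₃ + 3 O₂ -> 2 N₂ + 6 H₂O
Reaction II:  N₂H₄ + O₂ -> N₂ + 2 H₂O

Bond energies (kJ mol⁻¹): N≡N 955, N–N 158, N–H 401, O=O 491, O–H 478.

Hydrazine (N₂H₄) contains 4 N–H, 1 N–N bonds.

Reaction I:
  Bonds broken (reactants):
    N–H: 12 × 401 = 4812
    O=O: 3 × 491 = 1473
    Σ(broken) = 6285 kJ
  Bonds formed (products):
    N≡N: 2 × 955 = 1910
    O–H: 12 × 478 = 5736
    Σ(formed) = 7646 kJ
  ΔH_I = 6285 − 7646 = −1361 kJ
Reaction II:
  Bonds broken (reactants):
    N–H: 4 × 401 = 1604
    N–N: 1 × 158 = 158
    O=O: 1 × 491 = 491
    Σ(broken) = 2253 kJ
  Bonds formed (products):
    N≡N: 1 × 955 = 955
    O–H: 4 × 478 = 1912
    Σ(formed) = 2867 kJ
  ΔH_II = 2253 − 2867 = −614 kJ
ΔH_I − ΔH_II = −747 kJ, so reaction I has the more negative ΔH; |ΔH_I − ΔH_II| = 747 kJ.

Reaction I, by 747 kJ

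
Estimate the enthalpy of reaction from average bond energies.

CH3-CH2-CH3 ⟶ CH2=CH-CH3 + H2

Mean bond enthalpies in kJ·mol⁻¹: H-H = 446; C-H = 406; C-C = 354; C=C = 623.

ΔH ≈ +97 kJ

Bonds broken (reactants):
  C-C: 2 × 354 = 708
  C-H: 8 × 406 = 3248
  Σ(broken) = 3956 kJ
Bonds formed (products):
  C-C: 1 × 354 = 354
  C-H: 6 × 406 = 2436
  C=C: 1 × 623 = 623
  H-H: 1 × 446 = 446
  Σ(formed) = 3859 kJ
ΔH = Σ(broken) − Σ(formed) = 3956 − 3859 = +97 kJ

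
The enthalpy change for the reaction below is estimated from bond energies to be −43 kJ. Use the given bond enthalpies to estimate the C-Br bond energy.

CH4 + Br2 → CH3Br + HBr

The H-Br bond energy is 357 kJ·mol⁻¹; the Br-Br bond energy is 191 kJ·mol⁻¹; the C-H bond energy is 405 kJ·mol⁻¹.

D(C-Br) ≈ 282 kJ/mol

Let D be the C-Br bond energy.
Σ(broken) = 1×191 + 4×405 = 1811
Σ(formed) = 1×D + 3×405 + 1×357 = 1572 + D
ΔH = Σ(broken) − Σ(formed) = (1811) − (1572 + D) = +239 − D
Setting this equal to −43 kJ gives D = 282 kJ/mol.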